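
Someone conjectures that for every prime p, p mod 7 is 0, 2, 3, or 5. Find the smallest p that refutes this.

A counterexample is any prime p such that the claim fails; we check each in order.
p = 2: 2 mod 7 = 2.
p = 3: 3 mod 7 = 3.
p = 5: 5 mod 7 = 5.
p = 7: 7 mod 7 = 0.
p = 11: 11 mod 7 = 4 — not in {0, 2, 3, 5}.

p = 11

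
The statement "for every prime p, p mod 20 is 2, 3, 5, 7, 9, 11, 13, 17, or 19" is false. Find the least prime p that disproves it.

p = 41

For p = 2, 3, 5, 7, …, 29, 31, 37 the conclusion holds.
p = 41: 41 mod 20 = 1 — not in {2, 3, 5, 7, 9, 11, 13, 17, 19}.
Hence p = 41 is a counterexample.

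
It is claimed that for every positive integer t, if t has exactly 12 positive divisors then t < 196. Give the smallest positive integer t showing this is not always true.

For t = 60, 72, 84, 90, …, 150, 156, 160 the conclusion holds.
t = 198: τ(198) = 12; 198 ≥ 196.
Thus t = 198 disproves the claim, and no smaller t works.

t = 198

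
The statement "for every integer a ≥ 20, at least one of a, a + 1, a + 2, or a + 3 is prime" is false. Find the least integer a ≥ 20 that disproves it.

a = 24

Check each integer a ≥ 20 in order until a, a + 1, a + 2, a + 3 are all composite.
a = 20: 23 is prime.
a = 21: 23 is prime.
a = 22: 23 is prime.
a = 23: 23 is prime.
a = 24: 24 = 2 × 12; 25 = 5 × 5; 26 = 2 × 13; 27 = 3 × 9 — all composite.
So a = 24 is the smallest counterexample.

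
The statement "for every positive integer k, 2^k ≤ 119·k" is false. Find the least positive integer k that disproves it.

k = 11

For k = 1, 2, 3, 4, 5, 6, 7, 8, 9, 10 the conclusion holds.
k = 11: 2^k = 2048 and 119·k = 1309, so 2048 > 1309.
Hence k = 11 is a counterexample.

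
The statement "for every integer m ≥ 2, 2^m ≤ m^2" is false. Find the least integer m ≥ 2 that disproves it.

m = 5

m = 2: 2^m = 4 and m^2 = 4, so 4 ≤ 4.
m = 3: 2^m = 8 and m^2 = 9, so 8 ≤ 9.
m = 4: 2^m = 16 and m^2 = 16, so 16 ≤ 16.
m = 5: 2^m = 32 and m^2 = 25, so 32 > 25.
So m = 5 is the smallest counterexample.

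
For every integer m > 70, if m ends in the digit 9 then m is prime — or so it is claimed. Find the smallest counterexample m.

A counterexample is any integer m > 70 such that m ends in the digit 9 but m is not prime; we check each in order.
For m = 79, 89 the conclusion holds.
m = 99: 99 ends in 9; 99 = 3 × 33, composite.
So m = 99 is the smallest counterexample.

m = 99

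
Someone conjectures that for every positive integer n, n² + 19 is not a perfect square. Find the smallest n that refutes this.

n = 9

We need the least positive integer n for which n² + 19 is a perfect square.
For n = 1, 2, 3, 4, 5, 6, 7, 8 the conclusion holds.
n = 9: 9² + 19 = 100 = 10², a perfect square.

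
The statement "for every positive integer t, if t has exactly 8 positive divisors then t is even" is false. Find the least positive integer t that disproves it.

The first 12 eligible values, up to t = 104, all satisfy the conclusion.
t = 105: divisors of 105: 1, 3, 5, 7, 15, 21, 35, 105; 105 is odd.
Thus t = 105 disproves the claim, and no smaller t works.

t = 105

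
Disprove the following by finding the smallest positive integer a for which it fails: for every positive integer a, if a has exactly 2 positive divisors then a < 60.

a = 61

For a = 2, 3, 5, 7, …, 47, 53, 59 the conclusion holds.
a = 61: τ(61) = 2; 61 ≥ 60.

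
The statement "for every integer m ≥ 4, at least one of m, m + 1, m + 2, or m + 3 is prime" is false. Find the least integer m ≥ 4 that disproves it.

For m = 4, 5, 6, 7, …, 21, 22, 23 the conclusion holds.
m = 24: 24 = 2 × 12; 25 = 5 × 5; 26 = 2 × 13; 27 = 3 × 9 — all composite.
Thus m = 24 disproves the claim, and no smaller m works.

m = 24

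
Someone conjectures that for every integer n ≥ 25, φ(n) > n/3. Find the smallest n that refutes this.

Check each integer n ≥ 25 in order until the claim fails.
n = 25: φ(25) = 20 and 25/3 = 25/3, so φ(25) > 25/3.
n = 26: φ(26) = 12 and 26/3 = 26/3, so φ(26) > 26/3.
n = 27: φ(27) = 18 and 27/3 = 9, so φ(27) > 27/3.
n = 28: φ(28) = 12 and 28/3 = 28/3, so φ(28) > 28/3.
n = 29: φ(29) = 28 and 29/3 = 29/3, so φ(29) > 29/3.
n = 30: φ(30) = 8 and 30/3 = 10, so φ(30) ≤ 30/3.

n = 30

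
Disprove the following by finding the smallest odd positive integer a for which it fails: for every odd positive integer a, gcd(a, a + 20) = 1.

For a = 1, 3 the conclusion holds.
a = 5: gcd(5, 25) = 5.
Thus a = 5 disproves the claim, and no smaller a works.

a = 5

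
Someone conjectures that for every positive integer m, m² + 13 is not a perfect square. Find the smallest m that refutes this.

m = 6

The first 5 eligible values, up to m = 5, all satisfy the conclusion.
m = 6: 6² + 13 = 49 = 7², a perfect square.
So m = 6 is the smallest counterexample.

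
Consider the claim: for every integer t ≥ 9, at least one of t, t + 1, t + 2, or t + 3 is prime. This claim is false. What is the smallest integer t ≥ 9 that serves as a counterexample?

A counterexample is any integer t ≥ 9 such that t, t + 1, t + 2, t + 3 are all composite; we check each in order.
For t = 9, 10, 11, 12, …, 21, 22, 23 the conclusion holds.
t = 24: 24 = 2 × 12; 25 = 5 × 5; 26 = 2 × 13; 27 = 3 × 9 — all composite.

t = 24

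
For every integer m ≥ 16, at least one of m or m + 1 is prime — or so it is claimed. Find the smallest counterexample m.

m = 20

Check each integer m ≥ 16 in order until m, m + 1 are both composite.
For m = 16, 17, 18, 19 the conclusion holds.
m = 20: 20 = 2 × 10; 21 = 3 × 7 — both composite.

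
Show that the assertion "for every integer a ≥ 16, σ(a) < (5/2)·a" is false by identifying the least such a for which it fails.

We need the least integer a ≥ 16 for which the claim fails.
The first 8 eligible values, up to a = 23, all satisfy the conclusion.
a = 24: σ(24) = 60; 60 ≥ 60.

a = 24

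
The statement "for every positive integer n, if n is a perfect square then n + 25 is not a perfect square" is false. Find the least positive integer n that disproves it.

n = 144

A counterexample is any positive integer n such that n is a perfect square but n + 25 is a perfect square; we check each in order.
For n = 1, 4, 9, 16, …, 81, 100, 121 the conclusion holds.
n = 144: 144 = 12² and 144 + 25 = 169 = 13².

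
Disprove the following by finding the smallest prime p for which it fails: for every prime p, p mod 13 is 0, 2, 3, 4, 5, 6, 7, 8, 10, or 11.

Check each prime p in order until the claim fails.
For p = 2, 3, 5, 7, …, 41, 43, 47 the conclusion holds.
p = 53: 53 mod 13 = 1 — not in {0, 2, 3, 4, 5, 6, 7, 8, 10, 11}.
So p = 53 is the smallest counterexample.

p = 53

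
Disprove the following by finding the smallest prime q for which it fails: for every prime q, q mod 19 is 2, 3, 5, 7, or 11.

q = 13

We need the least prime q for which the claim fails.
The first 5 eligible values, up to q = 11, all satisfy the conclusion.
q = 13: 13 mod 19 = 13 — not in {2, 3, 5, 7, 11}.
Hence q = 13 is a counterexample.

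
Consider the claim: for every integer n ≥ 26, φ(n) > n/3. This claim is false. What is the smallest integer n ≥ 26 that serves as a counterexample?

We need the least integer n ≥ 26 for which the claim fails.
The first 4 eligible values, up to n = 29, all satisfy the conclusion.
n = 30: φ(30) = 8 and 30/3 = 10, so φ(30) ≤ 30/3.

n = 30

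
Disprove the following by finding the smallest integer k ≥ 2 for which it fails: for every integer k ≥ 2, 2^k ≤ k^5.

k = 23

Check each integer k ≥ 2 in order until 2^k > k^5.
The first 21 eligible values, up to k = 22, all satisfy the conclusion.
k = 23: 2^k = 8388608 and k^5 = 6436343, so 8388608 > 6436343.
So k = 23 is the smallest counterexample.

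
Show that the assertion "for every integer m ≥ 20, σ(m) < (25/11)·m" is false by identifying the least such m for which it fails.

m = 24

The first 4 eligible values, up to m = 23, all satisfy the conclusion.
m = 24: σ(24) = 60; 60 ≥ 600/11.
Hence m = 24 is a counterexample.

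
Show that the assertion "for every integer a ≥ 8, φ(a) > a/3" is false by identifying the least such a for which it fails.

For a = 8, 9, 10, 11 the conclusion holds.
a = 12: φ(12) = 4 and 12/3 = 4, so φ(12) ≤ 12/3.

a = 12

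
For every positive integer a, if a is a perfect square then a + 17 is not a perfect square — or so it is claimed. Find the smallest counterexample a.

a = 64

A counterexample is any positive integer a such that a is a perfect square but a + 17 is a perfect square; we check each in order.
For a = 1, 4, 9, 16, 25, 36, 49 the conclusion holds.
a = 64: 64 = 8² and 64 + 17 = 81 = 9².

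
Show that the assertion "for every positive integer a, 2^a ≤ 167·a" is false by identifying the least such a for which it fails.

We need the least positive integer a for which 2^a > 167·a.
For a = 1, 2, 3, 4, 5, 6, 7, 8, 9, 10 the conclusion holds.
a = 11: 2^a = 2048 and 167·a = 1837, so 2048 > 1837.
So a = 11 is the smallest counterexample.

a = 11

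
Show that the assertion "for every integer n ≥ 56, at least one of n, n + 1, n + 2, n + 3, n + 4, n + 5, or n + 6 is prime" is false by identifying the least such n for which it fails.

A counterexample is any integer n ≥ 56 such that n, n + 1, n + 2, n + 3, n + 4, n + 5, n + 6 are all composite; we check each in order.
The first 34 eligible values, up to n = 89, all satisfy the conclusion.
n = 90: 90 = 2 × 45; 91 = 7 × 13; 92 = 2 × 46; 93 = 3 × 31; 94 = 2 × 47; 95 = 5 × 19; 96 = 2 × 48 — all composite.
Hence n = 90 is a counterexample.

n = 90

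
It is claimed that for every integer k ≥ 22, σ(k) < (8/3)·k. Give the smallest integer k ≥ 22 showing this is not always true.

k = 60

Check each integer k ≥ 22 in order until the claim fails.
The first 38 eligible values, up to k = 59, all satisfy the conclusion.
k = 60: σ(60) = 168; 168 ≥ 160.
Hence k = 60 is a counterexample.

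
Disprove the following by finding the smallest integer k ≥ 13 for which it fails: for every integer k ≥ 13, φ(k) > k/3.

We need the least integer k ≥ 13 for which the claim fails.
For k = 13, 14, 15, 16, 17 the conclusion holds.
k = 18: φ(18) = 6 and 18/3 = 6, so φ(18) ≤ 18/3.

k = 18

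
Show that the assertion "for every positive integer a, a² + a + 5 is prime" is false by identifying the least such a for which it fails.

a = 4

Check each positive integer a in order until a² + a + 5 is not prime.
For a = 1, 2, 3 the conclusion holds.
a = 4: a² + a + 5 = 25 = 5 × 5, composite.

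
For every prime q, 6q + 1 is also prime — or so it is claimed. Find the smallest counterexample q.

q = 19

We need the least prime q for which 6q + 1 is not prime.
For q = 2, 3, 5, 7, 11, 13, 17 the conclusion holds.
q = 19: 6q + 1 = 115 = 5 × 23, not prime.
Hence q = 19 is a counterexample.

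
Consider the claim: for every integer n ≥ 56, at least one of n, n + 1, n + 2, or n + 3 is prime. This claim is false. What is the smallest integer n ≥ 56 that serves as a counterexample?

We need the least integer n ≥ 56 for which n, n + 1, n + 2, n + 3 are all composite.
The first 6 eligible values, up to n = 61, all satisfy the conclusion.
n = 62: 62 = 2 × 31; 63 = 3 × 21; 64 = 2 × 32; 65 = 5 × 13 — all composite.
Thus n = 62 disproves the claim, and no smaller n works.

n = 62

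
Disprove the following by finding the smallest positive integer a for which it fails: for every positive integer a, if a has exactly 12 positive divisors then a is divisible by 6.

For a = 60, 72, 84, 90, 96, 108, 126, 132 the conclusion holds.
a = 140: τ(140) = 12; 140 mod 6 = 2.

a = 140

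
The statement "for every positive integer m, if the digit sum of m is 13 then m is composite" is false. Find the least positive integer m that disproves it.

m = 67

Check each positive integer m in order until the digit sum of m is 13 but m is prime.
m = 49: digit sum 13; 49 is composite.
m = 58: digit sum 13; 58 is composite.
m = 67: digit sum 13; 67 is prime, not composite.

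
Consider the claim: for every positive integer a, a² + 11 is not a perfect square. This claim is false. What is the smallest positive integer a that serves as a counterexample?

A counterexample is any positive integer a such that a² + 11 is a perfect square; we check each in order.
The first 4 eligible values, up to a = 4, all satisfy the conclusion.
a = 5: 5² + 11 = 36 = 6², a perfect square.

a = 5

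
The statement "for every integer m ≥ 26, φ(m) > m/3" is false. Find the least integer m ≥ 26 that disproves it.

We need the least integer m ≥ 26 for which the claim fails.
m = 26: φ(26) = 12 and 26/3 = 26/3, so φ(26) > 26/3.
m = 27: φ(27) = 18 and 27/3 = 9, so φ(27) > 27/3.
m = 28: φ(28) = 12 and 28/3 = 28/3, so φ(28) > 28/3.
m = 29: φ(29) = 28 and 29/3 = 29/3, so φ(29) > 29/3.
m = 30: φ(30) = 8 and 30/3 = 10, so φ(30) ≤ 30/3.
Thus m = 30 disproves the claim, and no smaller m works.

m = 30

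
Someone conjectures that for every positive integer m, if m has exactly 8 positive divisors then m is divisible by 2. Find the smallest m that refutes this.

Check each positive integer m in order until m has exactly 8 positive divisors but m is not divisible by 2.
The first 12 eligible values, up to m = 104, all satisfy the conclusion.
m = 105: τ(105) = 8; 105 mod 2 = 1.

m = 105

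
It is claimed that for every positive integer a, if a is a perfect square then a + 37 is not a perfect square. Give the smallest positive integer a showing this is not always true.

A counterexample is any positive integer a such that a is a perfect square but a + 37 is a perfect square; we check each in order.
For a = 1, 4, 9, 16, …, 225, 256, 289 the conclusion holds.
a = 324: 324 = 18² and 324 + 37 = 361 = 19².

a = 324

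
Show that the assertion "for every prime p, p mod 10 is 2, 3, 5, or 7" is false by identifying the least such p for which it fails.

p = 2: 2 mod 10 = 2.
p = 3: 3 mod 10 = 3.
p = 5: 5 mod 10 = 5.
p = 7: 7 mod 10 = 7.
p = 11: 11 mod 10 = 1 — not in {2, 3, 5, 7}.

p = 11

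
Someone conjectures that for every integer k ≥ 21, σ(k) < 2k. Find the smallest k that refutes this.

k = 24

k = 21: σ(21) = 32; 32 < 42.
k = 22: σ(22) = 36; 36 < 44.
k = 23: σ(23) = 24; 24 < 46.
k = 24: σ(24) = 60; 60 ≥ 48.
So k = 24 is the smallest counterexample.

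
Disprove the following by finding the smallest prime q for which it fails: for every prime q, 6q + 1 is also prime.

q = 19

We need the least prime q for which 6q + 1 is not prime.
For q = 2, 3, 5, 7, 11, 13, 17 the conclusion holds.
q = 19: 6q + 1 = 115 = 5 × 23, not prime.
So q = 19 is the smallest counterexample.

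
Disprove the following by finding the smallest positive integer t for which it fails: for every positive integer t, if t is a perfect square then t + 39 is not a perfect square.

Check each positive integer t in order until t is a perfect square but t + 39 is a perfect square.
For t = 1, 4, 9, 16 the conclusion holds.
t = 25: 25 = 5² and 25 + 39 = 64 = 8².
Thus t = 25 disproves the claim, and no smaller t works.

t = 25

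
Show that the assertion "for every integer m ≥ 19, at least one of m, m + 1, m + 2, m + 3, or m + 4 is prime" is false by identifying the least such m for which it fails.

m = 24

The first 5 eligible values, up to m = 23, all satisfy the conclusion.
m = 24: 24 = 2 × 12; 25 = 5 × 5; 26 = 2 × 13; 27 = 3 × 9; 28 = 2 × 14 — all composite.
Hence m = 24 is a counterexample.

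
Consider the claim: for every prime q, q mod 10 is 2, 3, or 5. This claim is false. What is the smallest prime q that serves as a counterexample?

We need the least prime q for which the claim fails.
q = 2: 2 mod 10 = 2.
q = 3: 3 mod 10 = 3.
q = 5: 5 mod 10 = 5.
q = 7: 7 mod 10 = 7 — not in {2, 3, 5}.

q = 7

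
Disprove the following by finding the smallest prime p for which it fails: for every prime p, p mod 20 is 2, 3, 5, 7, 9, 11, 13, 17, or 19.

For p = 2, 3, 5, 7, …, 29, 31, 37 the conclusion holds.
p = 41: 41 mod 20 = 1 — not in {2, 3, 5, 7, 9, 11, 13, 17, 19}.

p = 41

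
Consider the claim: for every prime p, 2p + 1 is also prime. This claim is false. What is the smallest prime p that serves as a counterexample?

p = 7

Check each prime p in order until 2p + 1 is not prime.
p = 2: 2p + 1 = 5, prime.
p = 3: 2p + 1 = 7, prime.
p = 5: 2p + 1 = 11, prime.
p = 7: 2p + 1 = 15 = 3 × 5, not prime.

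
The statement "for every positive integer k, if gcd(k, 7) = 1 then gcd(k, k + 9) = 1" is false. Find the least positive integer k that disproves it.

We need the least positive integer k for which gcd(k, 7) = 1 but gcd(k, k + 9) > 1.
k = 1: gcd(1, 10) = 1.
k = 2: gcd(2, 11) = 1.
k = 3: gcd(3, 12) = 3.

k = 3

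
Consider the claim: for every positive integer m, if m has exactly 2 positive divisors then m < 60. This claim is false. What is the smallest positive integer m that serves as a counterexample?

m = 61

For m = 2, 3, 5, 7, …, 47, 53, 59 the conclusion holds.
m = 61: τ(61) = 2; 61 ≥ 60.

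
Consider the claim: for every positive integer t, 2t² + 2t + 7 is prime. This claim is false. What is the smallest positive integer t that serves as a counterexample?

t = 6

Check each positive integer t in order until 2t² + 2t + 7 is not prime.
t = 1: 2t² + 2t + 7 = 11, prime.
t = 2: 2t² + 2t + 7 = 19, prime.
t = 3: 2t² + 2t + 7 = 31, prime.
t = 4: 2t² + 2t + 7 = 47, prime.
t = 5: 2t² + 2t + 7 = 67, prime.
t = 6: 2t² + 2t + 7 = 91 = 7 × 13, composite.
So t = 6 is the smallest counterexample.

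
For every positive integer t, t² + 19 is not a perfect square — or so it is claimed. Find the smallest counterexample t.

Check each positive integer t in order until t² + 19 is a perfect square.
The first 8 eligible values, up to t = 8, all satisfy the conclusion.
t = 9: 9² + 19 = 100 = 10², a perfect square.
So t = 9 is the smallest counterexample.

t = 9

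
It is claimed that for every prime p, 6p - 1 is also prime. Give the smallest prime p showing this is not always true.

p = 11

We need the least prime p for which 6p - 1 is not prime.
p = 2: 6p - 1 = 11, prime.
p = 3: 6p - 1 = 17, prime.
p = 5: 6p - 1 = 29, prime.
p = 7: 6p - 1 = 41, prime.
p = 11: 6p - 1 = 65 = 5 × 13, not prime.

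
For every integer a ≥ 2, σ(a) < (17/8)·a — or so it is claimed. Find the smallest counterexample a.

We need the least integer a ≥ 2 for which the claim fails.
For a = 2, 3, 4, 5, 6, 7, 8, 9, 10, 11 the conclusion holds.
a = 12: σ(12) = 28; 28 ≥ 51/2.

a = 12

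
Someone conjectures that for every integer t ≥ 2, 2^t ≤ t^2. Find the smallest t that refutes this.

For t = 2, 3, 4 the conclusion holds.
t = 5: 2^t = 32 and t^2 = 25, so 32 > 25.
Hence t = 5 is a counterexample.

t = 5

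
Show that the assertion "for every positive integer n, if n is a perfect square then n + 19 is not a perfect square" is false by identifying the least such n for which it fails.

n = 81

Check each positive integer n in order until n is a perfect square but n + 19 is a perfect square.
For n = 1, 4, 9, 16, 25, 36, 49, 64 the conclusion holds.
n = 81: 81 = 9² and 81 + 19 = 100 = 10².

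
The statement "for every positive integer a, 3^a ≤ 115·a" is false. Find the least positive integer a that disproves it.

a = 6

For a = 1, 2, 3, 4, 5 the conclusion holds.
a = 6: 3^a = 729 and 115·a = 690, so 729 > 690.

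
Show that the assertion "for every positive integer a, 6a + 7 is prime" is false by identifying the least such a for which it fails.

A counterexample is any positive integer a such that 6a + 7 is not prime; we check each in order.
For a = 1, 2 the conclusion holds.
a = 3: 6a + 7 = 25 = 5 × 5, composite.

a = 3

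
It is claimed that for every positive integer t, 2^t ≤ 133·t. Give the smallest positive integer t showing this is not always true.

t = 11

A counterexample is any positive integer t such that 2^t > 133·t; we check each in order.
For t = 1, 2, 3, 4, 5, 6, 7, 8, 9, 10 the conclusion holds.
t = 11: 2^t = 2048 and 133·t = 1463, so 2048 > 1463.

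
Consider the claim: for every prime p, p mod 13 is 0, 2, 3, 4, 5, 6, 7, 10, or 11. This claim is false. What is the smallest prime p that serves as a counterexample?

p = 47

The first 14 eligible values, up to p = 43, all satisfy the conclusion.
p = 47: 47 mod 13 = 8 — not in {0, 2, 3, 4, 5, 6, 7, 10, 11}.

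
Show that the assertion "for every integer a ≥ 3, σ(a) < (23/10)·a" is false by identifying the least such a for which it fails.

The first 9 eligible values, up to a = 11, all satisfy the conclusion.
a = 12: σ(12) = 28; 28 ≥ 138/5.

a = 12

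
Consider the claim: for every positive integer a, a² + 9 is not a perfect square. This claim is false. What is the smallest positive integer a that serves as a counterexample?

a = 4

A counterexample is any positive integer a such that a² + 9 is a perfect square; we check each in order.
For a = 1, 2, 3 the conclusion holds.
a = 4: 4² + 9 = 25 = 5², a perfect square.
Thus a = 4 disproves the claim, and no smaller a works.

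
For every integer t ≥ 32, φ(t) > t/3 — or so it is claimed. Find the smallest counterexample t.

A counterexample is any integer t ≥ 32 such that the claim fails; we check each in order.
The first 4 eligible values, up to t = 35, all satisfy the conclusion.
t = 36: φ(36) = 12 and 36/3 = 12, so φ(36) ≤ 36/3.
Hence t = 36 is a counterexample.

t = 36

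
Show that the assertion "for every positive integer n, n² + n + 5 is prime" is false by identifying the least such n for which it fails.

n = 1: n² + n + 5 = 7, prime.
n = 2: n² + n + 5 = 11, prime.
n = 3: n² + n + 5 = 17, prime.
n = 4: n² + n + 5 = 25 = 5 × 5, composite.
Thus n = 4 disproves the claim, and no smaller n works.

n = 4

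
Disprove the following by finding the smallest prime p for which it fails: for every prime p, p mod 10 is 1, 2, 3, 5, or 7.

p = 19

p = 2: 2 mod 10 = 2.
p = 3: 3 mod 10 = 3.
p = 5: 5 mod 10 = 5.
p = 7: 7 mod 10 = 7.
p = 11: 11 mod 10 = 1.
p = 13: 13 mod 10 = 3.
p = 17: 17 mod 10 = 7.
p = 19: 19 mod 10 = 9 — not in {1, 2, 3, 5, 7}.
So p = 19 is the smallest counterexample.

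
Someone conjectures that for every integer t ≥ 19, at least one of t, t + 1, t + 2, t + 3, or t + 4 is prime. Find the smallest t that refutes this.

t = 24

Check each integer t ≥ 19 in order until t, t + 1, t + 2, t + 3, t + 4 are all composite.
The first 5 eligible values, up to t = 23, all satisfy the conclusion.
t = 24: 24 = 2 × 12; 25 = 5 × 5; 26 = 2 × 13; 27 = 3 × 9; 28 = 2 × 14 — all composite.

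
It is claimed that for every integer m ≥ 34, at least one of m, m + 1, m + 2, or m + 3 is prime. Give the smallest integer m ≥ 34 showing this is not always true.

m = 48

For m = 34, 35, 36, 37, …, 45, 46, 47 the conclusion holds.
m = 48: 48 = 2 × 24; 49 = 7 × 7; 50 = 2 × 25; 51 = 3 × 17 — all composite.
Hence m = 48 is a counterexample.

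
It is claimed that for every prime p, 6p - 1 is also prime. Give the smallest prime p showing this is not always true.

p = 11

We need the least prime p for which 6p - 1 is not prime.
p = 2: 6p - 1 = 11, prime.
p = 3: 6p - 1 = 17, prime.
p = 5: 6p - 1 = 29, prime.
p = 7: 6p - 1 = 41, prime.
p = 11: 6p - 1 = 65 = 5 × 13, not prime.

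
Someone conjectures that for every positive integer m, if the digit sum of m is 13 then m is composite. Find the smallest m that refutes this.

m = 67

m = 49: digit sum 13; 49 is composite.
m = 58: digit sum 13; 58 is composite.
m = 67: digit sum 13; 67 is prime, not composite.
So m = 67 is the smallest counterexample.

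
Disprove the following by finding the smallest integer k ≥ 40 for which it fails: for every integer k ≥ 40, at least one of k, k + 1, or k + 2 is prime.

We need the least integer k ≥ 40 for which k, k + 1, k + 2 are all composite.
k = 40: 41 is prime.
k = 41: 41 is prime.
k = 42: 43 is prime.
k = 43: 43 is prime.
k = 44: 44 = 2 × 22; 45 = 3 × 15; 46 = 2 × 23 — all composite.
Hence k = 44 is a counterexample.

k = 44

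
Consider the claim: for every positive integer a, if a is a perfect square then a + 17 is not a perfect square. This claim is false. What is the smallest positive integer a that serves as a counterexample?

Check each positive integer a in order until a is a perfect square but a + 17 is a perfect square.
The first 7 eligible values, up to a = 49, all satisfy the conclusion.
a = 64: 64 = 8² and 64 + 17 = 81 = 9².
Hence a = 64 is a counterexample.

a = 64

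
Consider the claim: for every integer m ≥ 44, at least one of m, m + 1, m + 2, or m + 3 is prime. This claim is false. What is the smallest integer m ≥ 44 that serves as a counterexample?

A counterexample is any integer m ≥ 44 such that m, m + 1, m + 2, m + 3 are all composite; we check each in order.
The first 4 eligible values, up to m = 47, all satisfy the conclusion.
m = 48: 48 = 2 × 24; 49 = 7 × 7; 50 = 2 × 25; 51 = 3 × 17 — all composite.
So m = 48 is the smallest counterexample.

m = 48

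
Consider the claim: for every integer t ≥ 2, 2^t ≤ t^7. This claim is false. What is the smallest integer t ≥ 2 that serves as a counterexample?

t = 37

The first 35 eligible values, up to t = 36, all satisfy the conclusion.
t = 37: 2^t = 137438953472 and t^7 = 94931877133, so 137438953472 > 94931877133.
So t = 37 is the smallest counterexample.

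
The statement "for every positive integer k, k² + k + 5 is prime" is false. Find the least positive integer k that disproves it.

k = 4

A counterexample is any positive integer k such that k² + k + 5 is not prime; we check each in order.
k = 1: k² + k + 5 = 7, prime.
k = 2: k² + k + 5 = 11, prime.
k = 3: k² + k + 5 = 17, prime.
k = 4: k² + k + 5 = 25 = 5 × 5, composite.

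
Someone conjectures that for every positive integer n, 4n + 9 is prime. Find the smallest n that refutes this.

n = 3

For n = 1, 2 the conclusion holds.
n = 3: 4n + 9 = 21 = 3 × 7, composite.
So n = 3 is the smallest counterexample.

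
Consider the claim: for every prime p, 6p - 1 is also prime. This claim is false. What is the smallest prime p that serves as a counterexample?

Check each prime p in order until 6p - 1 is not prime.
For p = 2, 3, 5, 7 the conclusion holds.
p = 11: 6p - 1 = 65 = 5 × 13, not prime.

p = 11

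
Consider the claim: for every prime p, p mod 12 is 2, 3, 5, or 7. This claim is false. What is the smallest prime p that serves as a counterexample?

For p = 2, 3, 5, 7 the conclusion holds.
p = 11: 11 mod 12 = 11 — not in {2, 3, 5, 7}.

p = 11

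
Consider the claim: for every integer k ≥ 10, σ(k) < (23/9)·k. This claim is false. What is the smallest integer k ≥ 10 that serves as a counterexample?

We need the least integer k ≥ 10 for which the claim fails.
The first 38 eligible values, up to k = 47, all satisfy the conclusion.
k = 48: σ(48) = 124; 124 ≥ 368/3.

k = 48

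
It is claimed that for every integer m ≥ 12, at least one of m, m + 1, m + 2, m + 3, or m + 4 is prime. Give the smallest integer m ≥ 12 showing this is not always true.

Check each integer m ≥ 12 in order until m, m + 1, m + 2, m + 3, m + 4 are all composite.
For m = 12, 13, 14, 15, …, 21, 22, 23 the conclusion holds.
m = 24: 24 = 2 × 12; 25 = 5 × 5; 26 = 2 × 13; 27 = 3 × 9; 28 = 2 × 14 — all composite.
So m = 24 is the smallest counterexample.

m = 24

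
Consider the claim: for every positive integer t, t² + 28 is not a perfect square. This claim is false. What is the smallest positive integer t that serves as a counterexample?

t = 6

A counterexample is any positive integer t such that t² + 28 is a perfect square; we check each in order.
For t = 1, 2, 3, 4, 5 the conclusion holds.
t = 6: 6² + 28 = 64 = 8², a perfect square.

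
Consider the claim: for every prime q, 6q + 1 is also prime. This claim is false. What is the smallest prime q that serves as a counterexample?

The first 7 eligible values, up to q = 17, all satisfy the conclusion.
q = 19: 6q + 1 = 115 = 5 × 23, not prime.
So q = 19 is the smallest counterexample.

q = 19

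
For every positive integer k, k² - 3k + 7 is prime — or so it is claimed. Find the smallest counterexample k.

Check each positive integer k in order until k² - 3k + 7 is not prime.
k = 1: k² - 3k + 7 = 5, prime.
k = 2: k² - 3k + 7 = 5, prime.
k = 3: k² - 3k + 7 = 7, prime.
k = 4: k² - 3k + 7 = 11, prime.
k = 5: k² - 3k + 7 = 17, prime.
k = 6: k² - 3k + 7 = 25 = 5 × 5, composite.

k = 6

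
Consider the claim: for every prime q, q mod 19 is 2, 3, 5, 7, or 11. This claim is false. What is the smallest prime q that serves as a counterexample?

A counterexample is any prime q such that the claim fails; we check each in order.
q = 2: 2 mod 19 = 2.
q = 3: 3 mod 19 = 3.
q = 5: 5 mod 19 = 5.
q = 7: 7 mod 19 = 7.
q = 11: 11 mod 19 = 11.
q = 13: 13 mod 19 = 13 — not in {2, 3, 5, 7, 11}.
So q = 13 is the smallest counterexample.

q = 13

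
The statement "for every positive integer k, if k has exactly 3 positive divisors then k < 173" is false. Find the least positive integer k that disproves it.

We need the least positive integer k for which k has exactly 3 positive divisors but the claim fails.
For k = 4, 9, 25, 49, 121, 169 the conclusion holds.
k = 289: τ(289) = 3; 289 ≥ 173.

k = 289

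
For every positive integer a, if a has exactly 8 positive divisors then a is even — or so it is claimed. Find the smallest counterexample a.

A counterexample is any positive integer a such that a has exactly 8 positive divisors but a is odd; we check each in order.
For a = 24, 30, 40, 42, …, 88, 102, 104 the conclusion holds.
a = 105: divisors of 105: 1, 3, 5, 7, 15, 21, 35, 105; 105 is odd.
So a = 105 is the smallest counterexample.

a = 105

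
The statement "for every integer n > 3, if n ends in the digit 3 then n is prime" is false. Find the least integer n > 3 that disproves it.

Check each integer n > 3 in order until n ends in the digit 3 but n is not prime.
n = 13: 13 ends in 3 and is prime.
n = 23: 23 ends in 3 and is prime.
n = 33: 33 ends in 3; 33 = 3 × 11, composite.

n = 33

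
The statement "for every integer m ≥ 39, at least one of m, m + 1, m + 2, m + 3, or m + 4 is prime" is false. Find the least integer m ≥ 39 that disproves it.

m = 48

A counterexample is any integer m ≥ 39 such that m, m + 1, m + 2, m + 3, m + 4 are all composite; we check each in order.
For m = 39, 40, 41, 42, 43, 44, 45, 46, 47 the conclusion holds.
m = 48: 48 = 2 × 24; 49 = 7 × 7; 50 = 2 × 25; 51 = 3 × 17; 52 = 2 × 26 — all composite.
Thus m = 48 disproves the claim, and no smaller m works.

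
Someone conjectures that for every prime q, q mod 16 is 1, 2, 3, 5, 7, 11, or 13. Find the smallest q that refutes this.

q = 31

The first 10 eligible values, up to q = 29, all satisfy the conclusion.
q = 31: 31 mod 16 = 15 — not in {1, 2, 3, 5, 7, 11, 13}.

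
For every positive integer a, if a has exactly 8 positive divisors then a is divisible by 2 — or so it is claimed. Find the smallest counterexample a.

We need the least positive integer a for which a has exactly 8 positive divisors but a is not divisible by 2.
For a = 24, 30, 40, 42, …, 88, 102, 104 the conclusion holds.
a = 105: τ(105) = 8; 105 mod 2 = 1.
So a = 105 is the smallest counterexample.

a = 105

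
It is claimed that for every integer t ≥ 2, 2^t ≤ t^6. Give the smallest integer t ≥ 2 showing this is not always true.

A counterexample is any integer t ≥ 2 such that 2^t > t^6; we check each in order.
For t = 2, 3, 4, 5, …, 27, 28, 29 the conclusion holds.
t = 30: 2^t = 1073741824 and t^6 = 729000000, so 1073741824 > 729000000.

t = 30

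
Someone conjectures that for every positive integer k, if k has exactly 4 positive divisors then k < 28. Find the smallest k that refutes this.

A counterexample is any positive integer k such that k has exactly 4 positive divisors but the claim fails; we check each in order.
The first 9 eligible values, up to k = 27, all satisfy the conclusion.
k = 33: τ(33) = 4; 33 ≥ 28.

k = 33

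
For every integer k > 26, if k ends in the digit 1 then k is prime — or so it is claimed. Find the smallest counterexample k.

k = 51

For k = 31, 41 the conclusion holds.
k = 51: 51 ends in 1; 51 = 3 × 17, composite.
Hence k = 51 is a counterexample.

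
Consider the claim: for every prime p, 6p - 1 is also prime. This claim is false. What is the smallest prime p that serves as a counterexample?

A counterexample is any prime p such that 6p - 1 is not prime; we check each in order.
For p = 2, 3, 5, 7 the conclusion holds.
p = 11: 6p - 1 = 65 = 5 × 13, not prime.

p = 11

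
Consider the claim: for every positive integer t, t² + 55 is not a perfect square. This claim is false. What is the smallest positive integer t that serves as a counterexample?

For t = 1, 2 the conclusion holds.
t = 3: 3² + 55 = 64 = 8², a perfect square.
Thus t = 3 disproves the claim, and no smaller t works.

t = 3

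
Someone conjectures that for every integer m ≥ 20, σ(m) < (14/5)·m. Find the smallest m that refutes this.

m = 60

A counterexample is any integer m ≥ 20 such that the claim fails; we check each in order.
For m = 20, 21, 22, 23, …, 57, 58, 59 the conclusion holds.
m = 60: σ(60) = 168; 168 ≥ 168.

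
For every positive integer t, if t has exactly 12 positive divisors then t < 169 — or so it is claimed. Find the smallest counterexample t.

A counterexample is any positive integer t such that t has exactly 12 positive divisors but the claim fails; we check each in order.
The first 12 eligible values, up to t = 160, all satisfy the conclusion.
t = 198: τ(198) = 12; 198 ≥ 169.
Thus t = 198 disproves the claim, and no smaller t works.

t = 198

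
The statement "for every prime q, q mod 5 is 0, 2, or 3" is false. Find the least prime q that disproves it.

Check each prime q in order until the claim fails.
q = 2: 2 mod 5 = 2.
q = 3: 3 mod 5 = 3.
q = 5: 5 mod 5 = 0.
q = 7: 7 mod 5 = 2.
q = 11: 11 mod 5 = 1 — not in {0, 2, 3}.
Thus q = 11 disproves the claim, and no smaller q works.

q = 11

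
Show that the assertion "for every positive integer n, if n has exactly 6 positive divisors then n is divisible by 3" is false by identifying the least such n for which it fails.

n = 20

A counterexample is any positive integer n such that n has exactly 6 positive divisors but n is not divisible by 3; we check each in order.
n = 12: τ(12) = 6; 12 mod 3 = 0.
n = 18: τ(18) = 6; 18 mod 3 = 0.
n = 20: τ(20) = 6; 20 mod 3 = 2.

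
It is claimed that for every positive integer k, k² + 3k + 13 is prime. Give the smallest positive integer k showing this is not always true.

We need the least positive integer k for which k² + 3k + 13 is not prime.
The first 8 eligible values, up to k = 8, all satisfy the conclusion.
k = 9: k² + 3k + 13 = 121 = 11 × 11, composite.

k = 9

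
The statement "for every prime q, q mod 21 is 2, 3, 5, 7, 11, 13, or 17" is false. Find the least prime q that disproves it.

q = 19

We need the least prime q for which the claim fails.
q = 2: 2 mod 21 = 2.
q = 3: 3 mod 21 = 3.
q = 5: 5 mod 21 = 5.
q = 7: 7 mod 21 = 7.
q = 11: 11 mod 21 = 11.
q = 13: 13 mod 21 = 13.
q = 17: 17 mod 21 = 17.
q = 19: 19 mod 21 = 19 — not in {2, 3, 5, 7, 11, 13, 17}.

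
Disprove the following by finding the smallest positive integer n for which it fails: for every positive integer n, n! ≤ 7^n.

n = 17

Check each positive integer n in order until n! > 7^n.
For n = 1, 2, 3, 4, …, 14, 15, 16 the conclusion holds.
n = 17: n! = 355687428096000 and 7^n = 232630513987207, so 355687428096000 > 232630513987207.
Hence n = 17 is a counterexample.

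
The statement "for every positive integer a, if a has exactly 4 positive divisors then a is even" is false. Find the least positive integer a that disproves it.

a = 15

A counterexample is any positive integer a such that a has exactly 4 positive divisors but a is odd; we check each in order.
For a = 6, 8, 10, 14 the conclusion holds.
a = 15: divisors of 15: 1, 3, 5, 15; 15 is odd.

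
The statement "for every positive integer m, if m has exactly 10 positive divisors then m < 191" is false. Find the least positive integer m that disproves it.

m = 208

Check each positive integer m in order until m has exactly 10 positive divisors but the claim fails.
The first 5 eligible values, up to m = 176, all satisfy the conclusion.
m = 208: τ(208) = 10; 208 ≥ 191.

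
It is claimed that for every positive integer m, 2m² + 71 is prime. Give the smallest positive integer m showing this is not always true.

A counterexample is any positive integer m such that 2m² + 71 is not prime; we check each in order.
For m = 1, 2, 3, 4 the conclusion holds.
m = 5: 2m² + 71 = 121 = 11 × 11, composite.
Thus m = 5 disproves the claim, and no smaller m works.

m = 5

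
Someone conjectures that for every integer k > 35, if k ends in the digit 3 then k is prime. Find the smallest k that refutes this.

k = 63

We need the least integer k > 35 for which k ends in the digit 3 but k is not prime.
k = 43: 43 ends in 3 and is prime.
k = 53: 53 ends in 3 and is prime.
k = 63: 63 ends in 3; 63 = 3 × 21, composite.
So k = 63 is the smallest counterexample.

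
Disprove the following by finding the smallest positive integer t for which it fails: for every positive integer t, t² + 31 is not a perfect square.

For t = 1, 2, 3, 4, …, 12, 13, 14 the conclusion holds.
t = 15: 15² + 31 = 256 = 16², a perfect square.

t = 15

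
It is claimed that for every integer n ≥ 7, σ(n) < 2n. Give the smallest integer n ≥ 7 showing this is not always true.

A counterexample is any integer n ≥ 7 such that the claim fails; we check each in order.
For n = 7, 8, 9, 10, 11 the conclusion holds.
n = 12: σ(12) = 28; 28 ≥ 24.

n = 12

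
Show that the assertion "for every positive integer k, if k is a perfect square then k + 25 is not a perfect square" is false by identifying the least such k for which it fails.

k = 144

A counterexample is any positive integer k such that k is a perfect square but k + 25 is a perfect square; we check each in order.
For k = 1, 4, 9, 16, …, 81, 100, 121 the conclusion holds.
k = 144: 144 = 12² and 144 + 25 = 169 = 13².
So k = 144 is the smallest counterexample.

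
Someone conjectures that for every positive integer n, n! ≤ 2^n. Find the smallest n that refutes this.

n = 4

A counterexample is any positive integer n such that n! > 2^n; we check each in order.
For n = 1, 2, 3 the conclusion holds.
n = 4: n! = 24 and 2^n = 16, so 24 > 16.
Thus n = 4 disproves the claim, and no smaller n works.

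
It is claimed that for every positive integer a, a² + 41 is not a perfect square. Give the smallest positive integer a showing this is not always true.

a = 20

Check each positive integer a in order until a² + 41 is a perfect square.
For a = 1, 2, 3, 4, …, 17, 18, 19 the conclusion holds.
a = 20: 20² + 41 = 441 = 21², a perfect square.
So a = 20 is the smallest counterexample.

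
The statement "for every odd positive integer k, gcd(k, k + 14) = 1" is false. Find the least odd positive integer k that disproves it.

A counterexample is any odd positive integer k such that gcd(k, k + 14) > 1; we check each in order.
k = 1: gcd(1, 15) = 1.
k = 3: gcd(3, 17) = 1.
k = 5: gcd(5, 19) = 1.
k = 7: gcd(7, 21) = 7.
So k = 7 is the smallest counterexample.

k = 7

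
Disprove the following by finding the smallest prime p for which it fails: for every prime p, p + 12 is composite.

Check each prime p in order until p + 12 is prime.
p = 2: p + 12 = 14 = 2 × 7, composite.
p = 3: p + 12 = 15 = 3 × 5, composite.
p = 5: p + 12 = 17, prime — not composite.

p = 5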